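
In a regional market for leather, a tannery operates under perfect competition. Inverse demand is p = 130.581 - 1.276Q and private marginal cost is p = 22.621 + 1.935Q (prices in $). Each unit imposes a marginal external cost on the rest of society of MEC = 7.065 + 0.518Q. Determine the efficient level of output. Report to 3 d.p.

Social marginal cost = private MC + MEC = 29.686 + 2.453Q.
Set SMC = demand: 29.686 + 2.453Q = 130.581 - 1.276Q → Q* = 27.0569.

Q* = 27.057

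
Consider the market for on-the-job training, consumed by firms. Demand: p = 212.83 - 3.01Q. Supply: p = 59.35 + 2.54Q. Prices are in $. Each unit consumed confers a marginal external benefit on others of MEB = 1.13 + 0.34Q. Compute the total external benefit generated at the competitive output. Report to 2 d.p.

Market equilibrium (private): 59.35 + 2.54Q = 212.83 - 3.01Q → Q_m = 27.6541.
Total external benefit = ∫₀^{Q_m} (1.13 + 0.34Q) dQ = 1.13×27.6541 + ½×0.34×27.6541² = 161.2565.

$161.26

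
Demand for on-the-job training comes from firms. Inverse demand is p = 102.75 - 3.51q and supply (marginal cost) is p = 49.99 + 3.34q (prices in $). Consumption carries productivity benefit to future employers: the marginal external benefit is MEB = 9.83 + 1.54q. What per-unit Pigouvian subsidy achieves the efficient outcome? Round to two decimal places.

Social marginal benefit = demand + MEB = 112.58 - 1.97q.
Set SMB = MC: 112.58 - 1.97q = 49.99 + 3.34q → q* = 11.7872.
The Pigouvian subsidy equals MEB at q*: 9.83 + 1.54×11.7872 = 27.9823.

subsidy = $27.98 per unit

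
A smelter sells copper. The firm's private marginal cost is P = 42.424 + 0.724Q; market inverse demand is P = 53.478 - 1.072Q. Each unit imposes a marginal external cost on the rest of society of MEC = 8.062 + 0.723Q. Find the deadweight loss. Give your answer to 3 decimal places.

Market equilibrium (private): 42.424 + 0.724Q = 53.478 - 1.072Q → Q_m = 6.1548.
Social marginal cost = private MC + MEC = 50.486 + 1.447Q.
Set SMC = demand: 50.486 + 1.447Q = 53.478 - 1.072Q → Q* = 1.1878.
Between Q* and Q_m the wedge SMC − demand runs linearly from 0 to MEC(Q_m), so the loss is a triangle.
DWL = ½ × 4.9670 × 12.5119 = 31.0733.

DWL = 31.073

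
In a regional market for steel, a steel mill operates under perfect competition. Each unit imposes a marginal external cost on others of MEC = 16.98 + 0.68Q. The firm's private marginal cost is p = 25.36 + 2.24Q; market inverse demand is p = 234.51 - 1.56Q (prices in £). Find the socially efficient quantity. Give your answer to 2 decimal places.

Q* = 42.90

Social marginal cost = private MC + MEC = 42.34 + 2.92Q.
Set SMC = demand: 42.34 + 2.92Q = 234.51 - 1.56Q → Q* = 42.8951.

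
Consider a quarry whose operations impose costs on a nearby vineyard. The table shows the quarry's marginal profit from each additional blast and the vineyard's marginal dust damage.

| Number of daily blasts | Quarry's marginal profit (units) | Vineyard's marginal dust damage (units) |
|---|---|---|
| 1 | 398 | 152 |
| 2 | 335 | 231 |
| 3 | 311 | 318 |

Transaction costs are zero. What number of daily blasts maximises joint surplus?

Bargaining reaches the level where marginal profit last exceeds marginal dust damage.
That holds through level 2 (335 ≥ 231) but not at 3 (311 < 318).

2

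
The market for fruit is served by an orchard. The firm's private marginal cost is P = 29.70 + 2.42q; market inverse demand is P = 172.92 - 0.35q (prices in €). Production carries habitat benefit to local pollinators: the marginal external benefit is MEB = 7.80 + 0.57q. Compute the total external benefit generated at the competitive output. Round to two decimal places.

Market equilibrium (private): 29.70 + 2.42q = 172.92 - 0.35q → q_m = 51.7040.
Total external benefit = ∫₀^{q_m} (7.80 + 0.57q) dq = 7.80×51.7040 + ½×0.57×51.7040² = 1165.1827.

€1165.18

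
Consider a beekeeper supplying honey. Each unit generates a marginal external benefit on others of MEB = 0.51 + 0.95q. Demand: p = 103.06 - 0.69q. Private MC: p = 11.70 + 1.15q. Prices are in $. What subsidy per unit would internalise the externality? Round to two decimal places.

Social marginal cost = private MC − MEB = 11.19 + 0.20q.
Set SMC = demand: 11.19 + 0.20q = 103.06 - 0.69q → q* = 103.2247.
The Pigouvian subsidy equals MEB at q*: 0.51 + 0.95×103.2247 = 98.5735.

subsidy = $98.57 per unit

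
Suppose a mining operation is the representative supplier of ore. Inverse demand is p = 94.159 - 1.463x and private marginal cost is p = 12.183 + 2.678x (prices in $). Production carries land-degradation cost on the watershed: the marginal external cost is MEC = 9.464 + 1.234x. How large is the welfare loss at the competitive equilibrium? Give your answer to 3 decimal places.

Market equilibrium (private): 12.183 + 2.678x = 94.159 - 1.463x → x_m = 19.7962.
Social marginal cost = private MC + MEC = 21.647 + 3.912x.
Set SMC = demand: 21.647 + 3.912x = 94.159 - 1.463x → x* = 13.4906.
Between x* and x_m the wedge SMC − demand runs linearly from 0 to MEC(x_m), so the loss is a triangle.
DWL = ½ × 6.3056 × 33.8925 = 106.8563.

DWL = $106.856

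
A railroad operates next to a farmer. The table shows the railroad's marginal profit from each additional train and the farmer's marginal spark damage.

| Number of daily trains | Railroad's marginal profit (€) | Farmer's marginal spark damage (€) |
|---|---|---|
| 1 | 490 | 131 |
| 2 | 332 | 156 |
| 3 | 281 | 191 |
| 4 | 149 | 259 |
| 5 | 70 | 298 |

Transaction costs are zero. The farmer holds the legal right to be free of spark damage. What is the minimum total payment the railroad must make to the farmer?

€478

Efficient level: marginal profit ≥ marginal spark damage through level 3, so k* = 3.
With the farmer holding the right, the railroad must at least compensate total damage at k*: 131 + 156 + 191 = 478.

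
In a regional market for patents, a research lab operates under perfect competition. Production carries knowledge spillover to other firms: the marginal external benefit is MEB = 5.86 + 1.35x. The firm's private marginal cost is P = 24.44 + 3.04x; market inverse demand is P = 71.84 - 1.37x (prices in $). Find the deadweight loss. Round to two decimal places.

Market equilibrium (private): 24.44 + 3.04x = 71.84 - 1.37x → x_m = 10.7483.
Social marginal cost = private MC − MEB = 18.58 + 1.69x.
Set SMC = demand: 18.58 + 1.69x = 71.84 - 1.37x → x* = 17.4052.
The loss is the area between SMC and demand from x* to x_m; with linear curves that's a triangle of height MEB(x_m).
DWL = ½ × 6.6569 × 20.3702 = 67.8012.

DWL = $67.80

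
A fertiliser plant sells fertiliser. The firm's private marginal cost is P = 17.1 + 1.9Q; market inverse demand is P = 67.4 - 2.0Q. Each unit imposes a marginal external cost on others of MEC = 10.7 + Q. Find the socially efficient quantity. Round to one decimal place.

Social marginal cost = private MC + MEC = 27.8 + 2.9Q.
Set SMC = demand: 27.8 + 2.9Q = 67.4 - 2.0Q → Q* = 8.0816.

Q* = 8.1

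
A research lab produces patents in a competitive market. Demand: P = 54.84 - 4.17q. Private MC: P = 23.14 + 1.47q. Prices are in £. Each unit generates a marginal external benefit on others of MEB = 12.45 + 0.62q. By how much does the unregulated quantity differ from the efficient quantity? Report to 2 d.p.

Market equilibrium (private): 23.14 + 1.47q = 54.84 - 4.17q → q_m = 5.6206.
Social marginal cost = private MC − MEB = 10.69 + 0.85q.
Set SMC = demand: 10.69 + 0.85q = 54.84 - 4.17q → q* = 8.7948.
Gap = |5.6206 − 8.7948| = 3.1742.

3.17 units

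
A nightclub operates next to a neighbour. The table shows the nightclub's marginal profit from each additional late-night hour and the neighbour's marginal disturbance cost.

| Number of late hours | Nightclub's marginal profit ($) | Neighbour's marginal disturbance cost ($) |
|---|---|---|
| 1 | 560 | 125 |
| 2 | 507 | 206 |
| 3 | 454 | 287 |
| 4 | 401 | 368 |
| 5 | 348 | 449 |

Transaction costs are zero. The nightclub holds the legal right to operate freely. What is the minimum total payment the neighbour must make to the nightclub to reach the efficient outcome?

Left alone the nightclub would choose level 5 (marginal profit stays positive).
Efficient level: k* = 4 (marginal profit ≥ marginal disturbance cost through 4).
The neighbour must at least cover the nightclub's forgone profit from cutting 5→4: 348 = 348.

$348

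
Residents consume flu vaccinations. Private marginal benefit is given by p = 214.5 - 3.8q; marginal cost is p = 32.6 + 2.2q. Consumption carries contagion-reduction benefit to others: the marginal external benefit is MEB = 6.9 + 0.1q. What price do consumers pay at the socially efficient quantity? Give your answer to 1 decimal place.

Social marginal benefit = demand + MEB = 221.4 - 3.7q.
Set SMB = MC: 221.4 - 3.7q = 32.6 + 2.2q → q* = 32.0000.
Consumer price on the demand curve at q*: 214.5 − 3.8×32.0000 = 92.9000.

P = 92.9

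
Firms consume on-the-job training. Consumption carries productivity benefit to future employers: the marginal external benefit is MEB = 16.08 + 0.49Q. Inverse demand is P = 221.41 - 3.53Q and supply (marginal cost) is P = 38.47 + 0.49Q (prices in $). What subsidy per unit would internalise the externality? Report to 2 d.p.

subsidy = $43.71 per unit

Social marginal benefit = demand + MEB = 237.49 - 3.04Q.
Set SMB = MC: 237.49 - 3.04Q = 38.47 + 0.49Q → Q* = 56.3796.
The Pigouvian subsidy equals MEB at Q*: 16.08 + 0.49×56.3796 = 43.7060.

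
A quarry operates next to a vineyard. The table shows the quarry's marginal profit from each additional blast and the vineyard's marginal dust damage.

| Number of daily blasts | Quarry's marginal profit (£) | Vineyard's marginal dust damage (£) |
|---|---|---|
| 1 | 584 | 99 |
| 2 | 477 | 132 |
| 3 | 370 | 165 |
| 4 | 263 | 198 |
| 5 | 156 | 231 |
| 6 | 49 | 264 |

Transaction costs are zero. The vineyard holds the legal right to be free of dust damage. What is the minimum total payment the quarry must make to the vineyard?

Efficient level: marginal profit ≥ marginal dust damage through level 4, so k* = 4.
With the vineyard holding the right, the quarry must at least compensate total damage at k*: 99 + 132 + 165 + 198 = 594.

£594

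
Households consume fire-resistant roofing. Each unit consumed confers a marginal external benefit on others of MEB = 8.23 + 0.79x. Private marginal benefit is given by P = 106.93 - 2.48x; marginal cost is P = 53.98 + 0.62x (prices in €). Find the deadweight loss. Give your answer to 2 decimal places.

DWL = €102.15

Market equilibrium (private): 53.98 + 0.62x = 106.93 - 2.48x → x_m = 17.0806.
Social marginal benefit = demand + MEB = 115.16 - 1.69x.
Set SMB = MC: 115.16 - 1.69x = 53.98 + 0.62x → x* = 26.4848.
Height of the DWL triangle at x_m is SMB(x_m) − MC(x_m) = MEB(x_m) = 21.7237.
DWL = ½ × 9.4042 × 21.7237 = 102.1470.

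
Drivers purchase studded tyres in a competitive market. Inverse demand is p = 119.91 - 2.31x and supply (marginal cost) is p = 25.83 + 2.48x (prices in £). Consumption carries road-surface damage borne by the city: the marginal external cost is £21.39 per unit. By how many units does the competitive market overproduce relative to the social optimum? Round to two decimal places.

Market equilibrium (private): 25.83 + 2.48x = 119.91 - 2.31x → x_m = 19.6409.
Social marginal benefit = demand − MEC = 98.52 - 2.31x.
Set SMB = MC: 98.52 - 2.31x = 25.83 + 2.48x → x* = 15.1754.
Gap = |19.6409 − 15.1754| = 4.4655.

4.47 units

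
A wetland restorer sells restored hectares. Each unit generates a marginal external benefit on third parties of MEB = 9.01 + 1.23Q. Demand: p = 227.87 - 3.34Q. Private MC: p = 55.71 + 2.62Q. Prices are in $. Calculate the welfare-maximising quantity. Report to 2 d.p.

Q* = 38.30

Social marginal cost = private MC − MEB = 46.70 + 1.39Q.
Set SMC = demand: 46.70 + 1.39Q = 227.87 - 3.34Q → Q* = 38.3023.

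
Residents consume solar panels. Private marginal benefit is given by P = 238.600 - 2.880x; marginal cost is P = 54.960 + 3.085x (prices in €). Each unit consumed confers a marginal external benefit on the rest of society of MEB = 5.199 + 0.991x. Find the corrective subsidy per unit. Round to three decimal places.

Social marginal benefit = demand + MEB = 243.799 - 1.889x.
Set SMB = MC: 243.799 - 1.889x = 54.960 + 3.085x → x* = 37.9652.
The Pigouvian subsidy equals MEB at x*: 5.199 + 0.991×37.9652 = 42.8225.

subsidy = €42.823 per unit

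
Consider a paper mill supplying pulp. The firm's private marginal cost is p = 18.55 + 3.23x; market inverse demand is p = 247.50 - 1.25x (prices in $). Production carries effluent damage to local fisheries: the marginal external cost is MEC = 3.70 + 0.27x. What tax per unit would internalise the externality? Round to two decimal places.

tax = $16.50 per unit

Social marginal cost = private MC + MEC = 22.25 + 3.50x.
Set SMC = demand: 22.25 + 3.50x = 247.50 - 1.25x → x* = 47.4211.
The Pigouvian tax equals MEC at x*: 3.70 + 0.27×47.4211 = 16.5037.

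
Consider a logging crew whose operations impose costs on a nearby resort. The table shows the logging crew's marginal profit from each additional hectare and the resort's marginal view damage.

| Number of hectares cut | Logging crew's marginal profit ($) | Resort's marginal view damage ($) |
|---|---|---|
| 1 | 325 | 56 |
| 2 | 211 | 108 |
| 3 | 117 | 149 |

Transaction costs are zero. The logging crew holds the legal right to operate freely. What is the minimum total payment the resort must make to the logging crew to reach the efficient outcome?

$117

Left alone the logging crew would choose level 3 (marginal profit stays positive).
Efficient level: k* = 2 (marginal profit ≥ marginal view damage through 2).
The resort must at least cover the logging crew's forgone profit from cutting 3→2: 117 = 117.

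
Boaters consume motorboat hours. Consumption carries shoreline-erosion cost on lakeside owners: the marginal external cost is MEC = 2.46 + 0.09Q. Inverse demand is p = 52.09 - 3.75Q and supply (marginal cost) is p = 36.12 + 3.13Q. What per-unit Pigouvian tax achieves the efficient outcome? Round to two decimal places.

tax = 2.63 per unit

Social marginal benefit = demand − MEC = 49.63 - 3.84Q.
Set SMB = MC: 49.63 - 3.84Q = 36.12 + 3.13Q → Q* = 1.9383.
The Pigouvian tax equals MEC at Q*: 2.46 + 0.09×1.9383 = 2.6344.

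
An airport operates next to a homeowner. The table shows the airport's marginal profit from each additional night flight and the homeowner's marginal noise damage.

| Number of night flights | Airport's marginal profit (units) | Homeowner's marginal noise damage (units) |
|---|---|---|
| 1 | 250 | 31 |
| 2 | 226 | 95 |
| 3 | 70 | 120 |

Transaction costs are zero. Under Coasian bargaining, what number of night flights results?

2

Bargaining reaches the level where marginal profit last exceeds marginal noise damage.
That holds through level 2 (226 ≥ 95) but not at 3 (70 < 120).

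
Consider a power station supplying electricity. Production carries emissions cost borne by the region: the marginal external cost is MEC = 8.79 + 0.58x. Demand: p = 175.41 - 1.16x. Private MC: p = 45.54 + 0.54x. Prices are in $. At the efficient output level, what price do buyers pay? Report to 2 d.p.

P = $113.81

Social marginal cost = private MC + MEC = 54.33 + 1.12x.
Set SMC = demand: 54.33 + 1.12x = 175.41 - 1.16x → x* = 53.1053.
Consumer price on the demand curve at x*: 175.41 − 1.16×53.1053 = 113.8079.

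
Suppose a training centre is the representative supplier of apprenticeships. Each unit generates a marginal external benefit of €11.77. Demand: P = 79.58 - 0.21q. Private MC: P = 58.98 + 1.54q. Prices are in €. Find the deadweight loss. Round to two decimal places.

Market equilibrium (private): 58.98 + 1.54q = 79.58 - 0.21q → q_m = 11.7714.
Social marginal cost = private MC − MEB = 47.21 + 1.54q.
Set SMC = demand: 47.21 + 1.54q = 79.58 - 0.21q → q* = 18.4971.
Between q* and q_m the wedge demand − SMC runs linearly from 0 to MEB(q_m), so the loss is a triangle.
DWL = ½ × 6.7257 × 11.7700 = 39.5807.

DWL = €39.58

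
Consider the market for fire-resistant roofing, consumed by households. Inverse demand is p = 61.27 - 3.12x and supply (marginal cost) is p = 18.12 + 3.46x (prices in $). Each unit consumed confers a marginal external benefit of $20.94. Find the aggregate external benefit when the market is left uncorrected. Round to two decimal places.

$137.32

Market equilibrium (private): 18.12 + 3.46x = 61.27 - 3.12x → x_m = 6.5578.
Total external benefit = MEB × x_m = 20.94 × 6.5578 = 137.3203.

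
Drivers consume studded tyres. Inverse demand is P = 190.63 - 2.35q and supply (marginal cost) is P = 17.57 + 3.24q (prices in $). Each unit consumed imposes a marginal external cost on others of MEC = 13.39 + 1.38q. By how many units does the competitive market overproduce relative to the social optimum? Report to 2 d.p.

8.05 units

Market equilibrium (private): 17.57 + 3.24q = 190.63 - 2.35q → q_m = 30.9589.
Social marginal benefit = demand − MEC = 177.24 - 3.73q.
Set SMB = MC: 177.24 - 3.73q = 17.57 + 3.24q → q* = 22.9082.
Gap = |30.9589 − 22.9082| = 8.0507.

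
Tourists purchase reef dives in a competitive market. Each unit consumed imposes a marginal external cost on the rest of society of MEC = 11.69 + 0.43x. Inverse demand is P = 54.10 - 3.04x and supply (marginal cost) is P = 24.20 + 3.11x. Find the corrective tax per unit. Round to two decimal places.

tax = 12.88 per unit

Social marginal benefit = demand − MEC = 42.41 - 3.47x.
Set SMB = MC: 42.41 - 3.47x = 24.20 + 3.11x → x* = 2.7675.
The Pigouvian tax equals MEC at x*: 11.69 + 0.43×2.7675 = 12.8800.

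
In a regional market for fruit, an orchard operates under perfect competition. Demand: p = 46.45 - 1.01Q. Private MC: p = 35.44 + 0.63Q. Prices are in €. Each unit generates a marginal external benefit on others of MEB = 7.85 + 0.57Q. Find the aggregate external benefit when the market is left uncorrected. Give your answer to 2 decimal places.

€65.55

Market equilibrium (private): 35.44 + 0.63Q = 46.45 - 1.01Q → Q_m = 6.7134.
Total external benefit = ∫₀^{Q_m} (7.85 + 0.57Q) dQ = 7.85×6.7134 + ½×0.57×6.7134² = 65.5451.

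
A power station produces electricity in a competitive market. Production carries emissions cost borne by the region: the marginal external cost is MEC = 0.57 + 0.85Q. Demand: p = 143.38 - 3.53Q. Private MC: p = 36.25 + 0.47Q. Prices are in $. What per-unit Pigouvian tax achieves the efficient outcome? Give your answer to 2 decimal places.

tax = $19.25 per unit

Social marginal cost = private MC + MEC = 36.82 + 1.32Q.
Set SMC = demand: 36.82 + 1.32Q = 143.38 - 3.53Q → Q* = 21.9711.
The Pigouvian tax equals MEC at Q*: 0.57 + 0.85×21.9711 = 19.2454.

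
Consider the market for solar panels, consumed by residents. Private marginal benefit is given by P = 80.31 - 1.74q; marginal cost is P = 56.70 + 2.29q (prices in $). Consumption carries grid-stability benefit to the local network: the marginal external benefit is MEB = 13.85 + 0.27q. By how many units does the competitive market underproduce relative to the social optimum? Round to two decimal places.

4.10 units

Market equilibrium (private): 56.70 + 2.29q = 80.31 - 1.74q → q_m = 5.8586.
Social marginal benefit = demand + MEB = 94.16 - 1.47q.
Set SMB = MC: 94.16 - 1.47q = 56.70 + 2.29q → q* = 9.9628.
Gap = |5.8586 − 9.9628| = 4.1042.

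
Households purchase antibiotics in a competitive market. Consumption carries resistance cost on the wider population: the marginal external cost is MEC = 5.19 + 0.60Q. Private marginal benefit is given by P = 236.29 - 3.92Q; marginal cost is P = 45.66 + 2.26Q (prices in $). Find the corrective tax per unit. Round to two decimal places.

tax = $21.60 per unit

Social marginal benefit = demand − MEC = 231.10 - 4.52Q.
Set SMB = MC: 231.10 - 4.52Q = 45.66 + 2.26Q → Q* = 27.3510.
The Pigouvian tax equals MEC at Q*: 5.19 + 0.60×27.3510 = 21.6006.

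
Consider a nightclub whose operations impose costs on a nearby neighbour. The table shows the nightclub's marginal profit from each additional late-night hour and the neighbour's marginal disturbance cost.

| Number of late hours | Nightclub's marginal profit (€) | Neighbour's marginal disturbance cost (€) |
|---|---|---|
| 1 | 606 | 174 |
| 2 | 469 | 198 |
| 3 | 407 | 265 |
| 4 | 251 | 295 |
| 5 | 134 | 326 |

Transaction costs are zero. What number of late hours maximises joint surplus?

Bargaining reaches the level where marginal profit last exceeds marginal disturbance cost.
That holds through level 3 (407 ≥ 265) but not at 4 (251 < 295).

3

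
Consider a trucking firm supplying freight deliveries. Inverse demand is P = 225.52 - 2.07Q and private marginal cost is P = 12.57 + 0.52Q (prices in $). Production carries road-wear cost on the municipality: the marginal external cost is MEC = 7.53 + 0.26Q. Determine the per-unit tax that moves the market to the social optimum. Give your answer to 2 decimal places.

tax = $26.27 per unit

Social marginal cost = private MC + MEC = 20.10 + 0.78Q.
Set SMC = demand: 20.10 + 0.78Q = 225.52 - 2.07Q → Q* = 72.0772.
The Pigouvian tax equals MEC at Q*: 7.53 + 0.26×72.0772 = 26.2701.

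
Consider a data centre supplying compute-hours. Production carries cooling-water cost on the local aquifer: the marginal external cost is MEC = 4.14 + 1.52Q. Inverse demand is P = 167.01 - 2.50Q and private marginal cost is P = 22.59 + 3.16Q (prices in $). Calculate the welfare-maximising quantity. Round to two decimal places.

Social marginal cost = private MC + MEC = 26.73 + 4.68Q.
Set SMC = demand: 26.73 + 4.68Q = 167.01 - 2.50Q → Q* = 19.5376.

Q* = 19.54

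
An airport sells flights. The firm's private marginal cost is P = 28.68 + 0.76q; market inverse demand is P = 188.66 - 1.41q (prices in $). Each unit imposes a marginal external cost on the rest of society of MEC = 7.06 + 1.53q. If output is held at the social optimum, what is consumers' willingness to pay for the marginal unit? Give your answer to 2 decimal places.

P = $130.39

Social marginal cost = private MC + MEC = 35.74 + 2.29q.
Set SMC = demand: 35.74 + 2.29q = 188.66 - 1.41q → q* = 41.3297.
Consumer price on the demand curve at q*: 188.66 − 1.41×41.3297 = 130.3851.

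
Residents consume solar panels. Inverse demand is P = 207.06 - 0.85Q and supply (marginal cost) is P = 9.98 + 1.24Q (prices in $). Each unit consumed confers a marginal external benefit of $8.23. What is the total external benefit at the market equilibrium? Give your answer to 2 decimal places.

$776.06

Market equilibrium (private): 9.98 + 1.24Q = 207.06 - 0.85Q → Q_m = 94.2967.
Total external benefit = MEB × Q_m = 8.23 × 94.2967 = 776.0618.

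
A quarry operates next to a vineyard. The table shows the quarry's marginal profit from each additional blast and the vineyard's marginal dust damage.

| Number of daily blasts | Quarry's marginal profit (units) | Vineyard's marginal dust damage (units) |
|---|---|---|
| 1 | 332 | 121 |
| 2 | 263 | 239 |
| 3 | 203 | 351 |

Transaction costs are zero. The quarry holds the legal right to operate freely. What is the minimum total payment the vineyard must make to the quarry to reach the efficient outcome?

203

Left alone the quarry would choose level 3 (marginal profit stays positive).
Efficient level: k* = 2 (marginal profit ≥ marginal dust damage through 2).
The vineyard must at least cover the quarry's forgone profit from cutting 3→2: 203 = 203.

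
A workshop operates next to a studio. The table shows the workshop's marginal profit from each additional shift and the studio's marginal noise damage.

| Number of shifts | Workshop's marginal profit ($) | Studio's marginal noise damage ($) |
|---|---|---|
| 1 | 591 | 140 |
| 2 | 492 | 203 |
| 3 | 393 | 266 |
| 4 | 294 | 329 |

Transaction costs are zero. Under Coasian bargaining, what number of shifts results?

Bargaining reaches the level where marginal profit last exceeds marginal noise damage.
That holds through level 3 (393 ≥ 266) but not at 4 (294 < 329).

3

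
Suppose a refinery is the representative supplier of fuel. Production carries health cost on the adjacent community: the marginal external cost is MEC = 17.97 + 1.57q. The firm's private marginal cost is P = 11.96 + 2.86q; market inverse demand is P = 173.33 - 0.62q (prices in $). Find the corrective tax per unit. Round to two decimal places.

tax = $62.55 per unit

Social marginal cost = private MC + MEC = 29.93 + 4.43q.
Set SMC = demand: 29.93 + 4.43q = 173.33 - 0.62q → q* = 28.3960.
The Pigouvian tax equals MEC at q*: 17.97 + 1.57×28.3960 = 62.5517.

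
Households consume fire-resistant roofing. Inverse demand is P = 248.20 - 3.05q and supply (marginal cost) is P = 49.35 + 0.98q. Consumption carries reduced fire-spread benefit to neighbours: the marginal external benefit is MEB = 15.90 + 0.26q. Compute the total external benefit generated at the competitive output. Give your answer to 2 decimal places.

1101.05

Market equilibrium (private): 49.35 + 0.98q = 248.20 - 3.05q → q_m = 49.3424.
Total external benefit = ∫₀^{q_m} (15.90 + 0.26q) dq = 15.90×49.3424 + ½×0.26×49.3424² = 1101.0516.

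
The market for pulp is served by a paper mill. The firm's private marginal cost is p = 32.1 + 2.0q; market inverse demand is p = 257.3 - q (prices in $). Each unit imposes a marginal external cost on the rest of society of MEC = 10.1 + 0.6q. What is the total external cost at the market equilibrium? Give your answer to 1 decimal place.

Market equilibrium (private): 32.1 + 2.0q = 257.3 - q → q_m = 75.0667.
Total external cost = ∫₀^{q_m} (10.1 + 0.6q) dq = 10.1×75.0667 + ½×0.6×75.0667² = 2448.6765.

$2448.7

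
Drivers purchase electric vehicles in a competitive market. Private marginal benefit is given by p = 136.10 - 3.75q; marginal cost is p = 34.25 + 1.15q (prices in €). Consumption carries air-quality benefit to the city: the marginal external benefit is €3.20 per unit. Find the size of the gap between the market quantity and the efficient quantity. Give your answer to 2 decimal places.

0.65 units

Market equilibrium (private): 34.25 + 1.15q = 136.10 - 3.75q → q_m = 20.7857.
Social marginal benefit = demand + MEB = 139.30 - 3.75q.
Set SMB = MC: 139.30 - 3.75q = 34.25 + 1.15q → q* = 21.4388.
Gap = |20.7857 − 21.4388| = 0.6531.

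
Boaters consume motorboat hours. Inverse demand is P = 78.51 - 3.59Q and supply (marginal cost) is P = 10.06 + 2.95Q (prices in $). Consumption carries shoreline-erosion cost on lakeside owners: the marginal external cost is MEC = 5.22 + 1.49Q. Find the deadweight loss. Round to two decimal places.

Market equilibrium (private): 10.06 + 2.95Q = 78.51 - 3.59Q → Q_m = 10.4664.
Social marginal benefit = demand − MEC = 73.29 - 5.08Q.
Set SMB = MC: 73.29 - 5.08Q = 10.06 + 2.95Q → Q* = 7.8742.
The welfare-loss triangle has base |Q_m − Q*| and height MEC(Q_m) (the vertical gap between SMB and MC is zero at Q* and MEC at Q_m).
DWL = ½ × 2.5922 × 20.8149 = 26.9782.

DWL = $26.98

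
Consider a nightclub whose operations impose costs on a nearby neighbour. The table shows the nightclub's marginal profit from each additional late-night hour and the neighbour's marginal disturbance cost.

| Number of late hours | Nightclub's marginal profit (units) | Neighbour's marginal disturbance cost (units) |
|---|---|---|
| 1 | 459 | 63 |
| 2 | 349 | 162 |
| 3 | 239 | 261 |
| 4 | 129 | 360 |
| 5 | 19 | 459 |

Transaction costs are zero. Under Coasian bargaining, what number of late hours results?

2

Bargaining reaches the level where marginal profit last exceeds marginal disturbance cost.
That holds through level 2 (349 ≥ 162) but not at 3 (239 < 261).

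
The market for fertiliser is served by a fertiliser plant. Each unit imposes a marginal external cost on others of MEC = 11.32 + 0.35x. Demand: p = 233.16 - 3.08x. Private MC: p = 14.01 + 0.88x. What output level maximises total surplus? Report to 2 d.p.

x* = 48.22

Social marginal cost = private MC + MEC = 25.33 + 1.23x.
Set SMC = demand: 25.33 + 1.23x = 233.16 - 3.08x → x* = 48.2204.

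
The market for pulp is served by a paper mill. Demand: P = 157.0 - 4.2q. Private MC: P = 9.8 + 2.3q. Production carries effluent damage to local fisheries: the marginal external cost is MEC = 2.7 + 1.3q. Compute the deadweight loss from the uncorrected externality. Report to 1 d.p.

Market equilibrium (private): 9.8 + 2.3q = 157.0 - 4.2q → q_m = 22.6462.
Social marginal cost = private MC + MEC = 12.5 + 3.6q.
Set SMC = demand: 12.5 + 3.6q = 157.0 - 4.2q → q* = 18.5256.
The welfare-loss triangle has base |q_m − q*| and height MEC(q_m) (the vertical gap between SMC and demand is zero at q* and MEC at q_m).
DWL = ½ × 4.1206 × 32.1400 = 66.2180.

DWL = 66.2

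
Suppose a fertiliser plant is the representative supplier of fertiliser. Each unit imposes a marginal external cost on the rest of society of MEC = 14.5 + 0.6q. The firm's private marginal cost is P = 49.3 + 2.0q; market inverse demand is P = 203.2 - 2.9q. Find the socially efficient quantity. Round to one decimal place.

q* = 25.3

Social marginal cost = private MC + MEC = 63.8 + 2.6q.
Set SMC = demand: 63.8 + 2.6q = 203.2 - 2.9q → q* = 25.3455.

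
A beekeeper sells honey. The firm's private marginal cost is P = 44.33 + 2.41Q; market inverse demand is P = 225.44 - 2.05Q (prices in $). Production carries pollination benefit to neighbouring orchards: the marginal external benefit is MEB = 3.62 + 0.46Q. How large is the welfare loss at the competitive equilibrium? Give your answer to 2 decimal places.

Market equilibrium (private): 44.33 + 2.41Q = 225.44 - 2.05Q → Q_m = 40.6076.
Social marginal cost = private MC − MEB = 40.71 + 1.95Q.
Set SMC = demand: 40.71 + 1.95Q = 225.44 - 2.05Q → Q* = 46.1825.
The welfare-loss triangle has base |Q_m − Q*| and height MEB(Q_m) (the vertical gap between SMC and demand is zero at Q* and MEB at Q_m).
DWL = ½ × 5.5749 × 22.2995 = 62.1587.

DWL = $62.16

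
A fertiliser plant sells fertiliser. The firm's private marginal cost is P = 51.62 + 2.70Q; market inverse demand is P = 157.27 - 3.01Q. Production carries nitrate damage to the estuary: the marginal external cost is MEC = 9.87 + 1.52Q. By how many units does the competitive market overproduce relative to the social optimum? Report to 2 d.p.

Market equilibrium (private): 51.62 + 2.70Q = 157.27 - 3.01Q → Q_m = 18.5026.
Social marginal cost = private MC + MEC = 61.49 + 4.22Q.
Set SMC = demand: 61.49 + 4.22Q = 157.27 - 3.01Q → Q* = 13.2476.
Gap = |18.5026 − 13.2476| = 5.2550.

5.26 units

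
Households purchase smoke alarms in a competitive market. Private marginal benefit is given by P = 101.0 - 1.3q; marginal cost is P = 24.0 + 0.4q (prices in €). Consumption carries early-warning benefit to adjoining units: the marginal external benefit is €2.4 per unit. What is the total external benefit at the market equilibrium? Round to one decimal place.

€108.7

Market equilibrium (private): 24.0 + 0.4q = 101.0 - 1.3q → q_m = 45.2941.
Total external benefit = MEB × q_m = 2.4 × 45.2941 = 108.7058.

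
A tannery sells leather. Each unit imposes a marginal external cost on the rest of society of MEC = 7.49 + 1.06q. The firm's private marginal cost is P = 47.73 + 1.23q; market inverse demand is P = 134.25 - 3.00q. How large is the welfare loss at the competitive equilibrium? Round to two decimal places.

Market equilibrium (private): 47.73 + 1.23q = 134.25 - 3.00q → q_m = 20.4539.
Social marginal cost = private MC + MEC = 55.22 + 2.29q.
Set SMC = demand: 55.22 + 2.29q = 134.25 - 3.00q → q* = 14.9395.
The loss is the area between SMC and demand from q* to q_m; with linear curves that's a triangle of height MEC(q_m).
DWL = ½ × 5.5144 × 29.1711 = 80.4306.

DWL = 80.43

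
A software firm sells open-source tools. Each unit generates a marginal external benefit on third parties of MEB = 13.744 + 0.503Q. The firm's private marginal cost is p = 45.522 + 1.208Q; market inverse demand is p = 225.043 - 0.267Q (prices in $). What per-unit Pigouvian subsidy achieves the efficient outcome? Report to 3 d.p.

Social marginal cost = private MC − MEB = 31.778 + 0.705Q.
Set SMC = demand: 31.778 + 0.705Q = 225.043 - 0.267Q → Q* = 198.8323.
The Pigouvian subsidy equals MEB at Q*: 13.744 + 0.503×198.8323 = 113.7566.

subsidy = $113.757 per unit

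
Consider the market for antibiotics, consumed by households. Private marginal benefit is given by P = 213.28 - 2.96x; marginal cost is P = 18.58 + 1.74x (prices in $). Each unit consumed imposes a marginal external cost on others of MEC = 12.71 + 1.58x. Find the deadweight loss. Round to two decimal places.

Market equilibrium (private): 18.58 + 1.74x = 213.28 - 2.96x → x_m = 41.4255.
Social marginal benefit = demand − MEC = 200.57 - 4.54x.
Set SMB = MC: 200.57 - 4.54x = 18.58 + 1.74x → x* = 28.9793.
Height of the DWL triangle at x_m is MC(x_m) − SMB(x_m) = MEC(x_m) = 78.1623.
DWL = ½ × 12.4462 × 78.1623 = 486.4118.

DWL = $486.41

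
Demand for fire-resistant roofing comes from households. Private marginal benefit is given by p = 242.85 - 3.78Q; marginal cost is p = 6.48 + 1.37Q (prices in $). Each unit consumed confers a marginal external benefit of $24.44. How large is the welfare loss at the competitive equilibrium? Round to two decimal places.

DWL = $57.99

Market equilibrium (private): 6.48 + 1.37Q = 242.85 - 3.78Q → Q_m = 45.8971.
Social marginal benefit = demand + MEB = 267.29 - 3.78Q.
Set SMB = MC: 267.29 - 3.78Q = 6.48 + 1.37Q → Q* = 50.6427.
Between Q* and Q_m the wedge SMB − MC runs linearly from 0 to MEB(Q_m), so the loss is a triangle.
DWL = ½ × 4.7456 × 24.4400 = 57.9912.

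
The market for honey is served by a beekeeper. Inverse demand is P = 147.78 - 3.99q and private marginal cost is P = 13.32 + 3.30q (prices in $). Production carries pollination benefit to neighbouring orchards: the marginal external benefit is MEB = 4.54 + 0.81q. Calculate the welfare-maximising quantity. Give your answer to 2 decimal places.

Social marginal cost = private MC − MEB = 8.78 + 2.49q.
Set SMC = demand: 8.78 + 2.49q = 147.78 - 3.99q → q* = 21.4506.

q* = 21.45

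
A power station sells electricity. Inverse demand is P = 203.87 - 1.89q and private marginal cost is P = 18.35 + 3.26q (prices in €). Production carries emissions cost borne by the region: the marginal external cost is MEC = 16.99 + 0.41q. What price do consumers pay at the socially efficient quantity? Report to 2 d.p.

Social marginal cost = private MC + MEC = 35.34 + 3.67q.
Set SMC = demand: 35.34 + 3.67q = 203.87 - 1.89q → q* = 30.3112.
Consumer price on the demand curve at q*: 203.87 − 1.89×30.3112 = 146.5818.

P = €146.58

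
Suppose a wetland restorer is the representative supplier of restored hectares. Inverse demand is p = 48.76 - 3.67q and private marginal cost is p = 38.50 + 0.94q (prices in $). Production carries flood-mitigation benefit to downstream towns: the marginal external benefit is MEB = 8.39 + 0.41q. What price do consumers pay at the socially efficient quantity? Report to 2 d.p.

P = $32.46

Social marginal cost = private MC − MEB = 30.11 + 0.53q.
Set SMC = demand: 30.11 + 0.53q = 48.76 - 3.67q → q* = 4.4405.
Consumer price on the demand curve at q*: 48.76 − 3.67×4.4405 = 32.4634.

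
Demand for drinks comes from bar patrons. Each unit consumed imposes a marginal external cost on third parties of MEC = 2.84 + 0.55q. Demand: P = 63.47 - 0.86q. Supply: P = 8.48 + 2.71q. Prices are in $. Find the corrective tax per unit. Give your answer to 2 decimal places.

Social marginal benefit = demand − MEC = 60.63 - 1.41q.
Set SMB = MC: 60.63 - 1.41q = 8.48 + 2.71q → q* = 12.6578.
The Pigouvian tax equals MEC at q*: 2.84 + 0.55×12.6578 = 9.8018.

tax = $9.80 per unit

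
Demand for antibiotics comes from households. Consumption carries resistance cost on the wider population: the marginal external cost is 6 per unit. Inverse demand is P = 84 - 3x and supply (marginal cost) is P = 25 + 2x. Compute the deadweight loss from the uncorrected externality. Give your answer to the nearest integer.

DWL = 4

Market equilibrium (private): 25 + 2x = 84 - 3x → x_m = 11.8000.
Social marginal benefit = demand − MEC = 78 - 3x.
Set SMB = MC: 78 - 3x = 25 + 2x → x* = 10.6000.
The loss is the area between SMB and MC from x* to x_m; with linear curves that's a triangle of height MEC(x_m).
DWL = ½ × 1.2000 × 6.0000 = 3.6000.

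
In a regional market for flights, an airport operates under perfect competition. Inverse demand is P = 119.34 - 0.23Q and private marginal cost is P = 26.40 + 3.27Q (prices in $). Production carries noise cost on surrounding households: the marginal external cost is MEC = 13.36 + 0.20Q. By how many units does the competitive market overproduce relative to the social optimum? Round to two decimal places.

5.05 units

Market equilibrium (private): 26.40 + 3.27Q = 119.34 - 0.23Q → Q_m = 26.5543.
Social marginal cost = private MC + MEC = 39.76 + 3.47Q.
Set SMC = demand: 39.76 + 3.47Q = 119.34 - 0.23Q → Q* = 21.5081.
Gap = |26.5543 − 21.5081| = 5.0462.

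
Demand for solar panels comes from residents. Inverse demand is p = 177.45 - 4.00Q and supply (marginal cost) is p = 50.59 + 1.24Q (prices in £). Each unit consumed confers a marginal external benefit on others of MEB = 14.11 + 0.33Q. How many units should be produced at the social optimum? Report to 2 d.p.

Q* = 28.71

Social marginal benefit = demand + MEB = 191.56 - 3.67Q.
Set SMB = MC: 191.56 - 3.67Q = 50.59 + 1.24Q → Q* = 28.7108.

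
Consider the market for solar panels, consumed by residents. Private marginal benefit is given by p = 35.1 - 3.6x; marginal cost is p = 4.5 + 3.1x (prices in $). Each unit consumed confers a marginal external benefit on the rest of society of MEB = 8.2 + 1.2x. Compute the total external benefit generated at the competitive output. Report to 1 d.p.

$50.0

Market equilibrium (private): 4.5 + 3.1x = 35.1 - 3.6x → x_m = 4.5672.
Total external benefit = ∫₀^{x_m} (8.2 + 1.2x) dx = 8.2×4.5672 + ½×1.2×4.5672² = 49.9666.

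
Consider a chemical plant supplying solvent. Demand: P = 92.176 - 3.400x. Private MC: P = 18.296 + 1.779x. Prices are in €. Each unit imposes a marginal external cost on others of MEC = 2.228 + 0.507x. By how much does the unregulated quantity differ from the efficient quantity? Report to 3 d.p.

1.664 units

Market equilibrium (private): 18.296 + 1.779x = 92.176 - 3.400x → x_m = 14.2653.
Social marginal cost = private MC + MEC = 20.524 + 2.286x.
Set SMC = demand: 20.524 + 2.286x = 92.176 - 3.400x → x* = 12.6015.
Gap = |14.2653 − 12.6015| = 1.6638.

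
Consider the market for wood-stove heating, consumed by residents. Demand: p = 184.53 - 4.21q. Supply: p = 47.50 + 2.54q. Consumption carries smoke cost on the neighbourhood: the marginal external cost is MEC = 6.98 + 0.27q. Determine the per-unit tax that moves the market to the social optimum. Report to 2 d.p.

Social marginal benefit = demand − MEC = 177.55 - 4.48q.
Set SMB = MC: 177.55 - 4.48q = 47.50 + 2.54q → q* = 18.5256.
The Pigouvian tax equals MEC at q*: 6.98 + 0.27×18.5256 = 11.9819.

tax = 11.98 per unit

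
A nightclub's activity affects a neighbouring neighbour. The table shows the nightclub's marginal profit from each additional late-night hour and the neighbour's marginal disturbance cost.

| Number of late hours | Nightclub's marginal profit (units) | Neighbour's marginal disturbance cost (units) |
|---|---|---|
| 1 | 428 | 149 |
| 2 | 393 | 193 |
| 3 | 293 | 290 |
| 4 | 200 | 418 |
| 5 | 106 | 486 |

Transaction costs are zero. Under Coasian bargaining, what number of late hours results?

3

Bargaining reaches the level where marginal profit last exceeds marginal disturbance cost.
That holds through level 3 (293 ≥ 290) but not at 4 (200 < 418).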